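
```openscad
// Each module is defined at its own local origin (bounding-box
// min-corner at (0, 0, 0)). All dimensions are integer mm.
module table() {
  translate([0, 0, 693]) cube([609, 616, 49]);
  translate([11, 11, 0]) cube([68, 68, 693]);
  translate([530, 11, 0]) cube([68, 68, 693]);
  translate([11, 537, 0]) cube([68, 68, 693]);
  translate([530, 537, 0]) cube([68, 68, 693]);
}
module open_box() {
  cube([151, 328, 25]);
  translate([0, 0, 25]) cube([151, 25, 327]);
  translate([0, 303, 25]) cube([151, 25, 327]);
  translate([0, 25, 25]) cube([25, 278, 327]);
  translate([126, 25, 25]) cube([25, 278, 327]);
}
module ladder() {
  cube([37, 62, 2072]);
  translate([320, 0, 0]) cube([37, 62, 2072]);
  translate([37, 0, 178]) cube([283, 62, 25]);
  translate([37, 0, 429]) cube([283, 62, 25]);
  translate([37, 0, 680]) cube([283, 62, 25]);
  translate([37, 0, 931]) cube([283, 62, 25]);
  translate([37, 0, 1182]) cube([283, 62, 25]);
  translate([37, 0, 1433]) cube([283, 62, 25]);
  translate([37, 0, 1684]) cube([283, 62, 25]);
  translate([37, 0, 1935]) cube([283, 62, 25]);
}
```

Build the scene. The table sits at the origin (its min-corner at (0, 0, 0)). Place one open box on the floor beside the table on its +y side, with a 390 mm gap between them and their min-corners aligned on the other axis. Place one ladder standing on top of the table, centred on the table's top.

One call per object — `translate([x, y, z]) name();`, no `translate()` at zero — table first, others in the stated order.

table();
translate([0, 1006, 0]) open_box();
translate([126, 277, 742]) ladder();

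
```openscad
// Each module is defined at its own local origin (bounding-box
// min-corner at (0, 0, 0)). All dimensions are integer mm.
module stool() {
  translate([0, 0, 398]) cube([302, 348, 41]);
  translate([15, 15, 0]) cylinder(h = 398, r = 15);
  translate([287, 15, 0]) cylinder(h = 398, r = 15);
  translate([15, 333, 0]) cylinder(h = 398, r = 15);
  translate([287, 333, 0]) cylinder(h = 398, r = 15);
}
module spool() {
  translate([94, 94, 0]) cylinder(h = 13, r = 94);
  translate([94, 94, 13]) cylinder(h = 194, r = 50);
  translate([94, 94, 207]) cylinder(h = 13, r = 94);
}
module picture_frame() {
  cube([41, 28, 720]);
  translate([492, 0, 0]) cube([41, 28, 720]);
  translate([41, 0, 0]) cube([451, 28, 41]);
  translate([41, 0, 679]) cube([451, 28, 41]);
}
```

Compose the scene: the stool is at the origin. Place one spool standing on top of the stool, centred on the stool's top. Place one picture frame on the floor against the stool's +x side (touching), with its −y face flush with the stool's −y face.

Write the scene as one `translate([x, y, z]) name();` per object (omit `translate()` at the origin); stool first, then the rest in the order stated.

stool();
translate([57, 80, 439]) spool();
translate([302, 0, 0]) picture_frame();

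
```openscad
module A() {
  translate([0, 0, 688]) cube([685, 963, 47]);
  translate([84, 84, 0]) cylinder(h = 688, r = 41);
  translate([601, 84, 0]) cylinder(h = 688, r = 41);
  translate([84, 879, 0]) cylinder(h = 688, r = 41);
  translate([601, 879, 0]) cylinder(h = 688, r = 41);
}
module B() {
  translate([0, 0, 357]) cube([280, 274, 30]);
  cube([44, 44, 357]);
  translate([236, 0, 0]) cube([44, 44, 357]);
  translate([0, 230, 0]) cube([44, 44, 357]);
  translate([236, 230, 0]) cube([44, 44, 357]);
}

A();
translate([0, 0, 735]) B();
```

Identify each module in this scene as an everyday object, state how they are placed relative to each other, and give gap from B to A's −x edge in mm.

The stool's min-x is at 0; the table's min-x is 0; gap = 0 mm.

A is a table. B is a stool. The stool is on top of the table. The gap from the stool to the table's −x edge is 0 mm.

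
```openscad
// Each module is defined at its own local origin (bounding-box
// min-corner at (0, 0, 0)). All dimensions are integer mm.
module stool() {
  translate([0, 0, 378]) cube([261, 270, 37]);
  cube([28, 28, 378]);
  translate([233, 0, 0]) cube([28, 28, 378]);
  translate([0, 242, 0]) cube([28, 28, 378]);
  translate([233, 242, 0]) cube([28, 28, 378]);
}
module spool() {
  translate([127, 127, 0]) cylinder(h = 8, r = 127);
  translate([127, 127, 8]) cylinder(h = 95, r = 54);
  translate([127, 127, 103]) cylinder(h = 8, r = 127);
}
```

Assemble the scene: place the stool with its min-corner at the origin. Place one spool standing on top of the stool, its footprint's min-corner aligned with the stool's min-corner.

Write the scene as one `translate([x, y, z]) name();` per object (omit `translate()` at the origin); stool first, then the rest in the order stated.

stool();
translate([0, 0, 415]) spool();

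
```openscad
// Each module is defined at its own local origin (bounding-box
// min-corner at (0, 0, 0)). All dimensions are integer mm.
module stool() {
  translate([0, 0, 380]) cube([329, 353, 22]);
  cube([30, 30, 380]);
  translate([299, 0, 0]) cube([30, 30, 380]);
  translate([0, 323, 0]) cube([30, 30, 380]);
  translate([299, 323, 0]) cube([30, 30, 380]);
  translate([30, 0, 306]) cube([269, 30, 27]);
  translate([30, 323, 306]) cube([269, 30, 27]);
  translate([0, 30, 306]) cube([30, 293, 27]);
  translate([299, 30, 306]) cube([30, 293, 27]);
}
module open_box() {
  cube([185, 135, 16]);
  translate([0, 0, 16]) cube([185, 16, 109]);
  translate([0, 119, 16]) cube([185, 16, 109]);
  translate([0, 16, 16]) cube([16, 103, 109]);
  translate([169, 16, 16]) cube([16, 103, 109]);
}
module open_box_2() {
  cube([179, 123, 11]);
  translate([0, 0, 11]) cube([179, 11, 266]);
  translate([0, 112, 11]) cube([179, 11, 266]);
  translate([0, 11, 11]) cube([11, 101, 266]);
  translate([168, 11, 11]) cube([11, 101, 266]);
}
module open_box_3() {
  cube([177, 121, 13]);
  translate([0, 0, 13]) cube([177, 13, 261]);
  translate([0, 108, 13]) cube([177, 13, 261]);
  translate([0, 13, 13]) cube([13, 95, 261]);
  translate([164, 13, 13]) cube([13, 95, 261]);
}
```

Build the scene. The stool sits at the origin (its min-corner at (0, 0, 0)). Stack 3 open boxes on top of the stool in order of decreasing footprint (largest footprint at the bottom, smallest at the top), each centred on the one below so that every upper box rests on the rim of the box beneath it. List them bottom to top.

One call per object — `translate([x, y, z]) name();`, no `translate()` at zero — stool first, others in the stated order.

stool();
translate([72, 109, 402]) open_box();
translate([75, 115, 527]) open_box_2();
translate([76, 116, 804]) open_box_3();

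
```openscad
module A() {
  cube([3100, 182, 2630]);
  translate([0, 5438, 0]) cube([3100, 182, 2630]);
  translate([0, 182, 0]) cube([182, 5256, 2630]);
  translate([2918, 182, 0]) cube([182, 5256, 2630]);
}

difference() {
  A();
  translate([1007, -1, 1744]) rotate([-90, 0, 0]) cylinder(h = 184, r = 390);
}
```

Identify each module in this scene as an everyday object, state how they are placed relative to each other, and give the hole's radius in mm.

The subtracted cylinder has r = 390 mm.

A is a house frame. The house frame has a circular hole through its front wall. The hole's radius is 390 mm.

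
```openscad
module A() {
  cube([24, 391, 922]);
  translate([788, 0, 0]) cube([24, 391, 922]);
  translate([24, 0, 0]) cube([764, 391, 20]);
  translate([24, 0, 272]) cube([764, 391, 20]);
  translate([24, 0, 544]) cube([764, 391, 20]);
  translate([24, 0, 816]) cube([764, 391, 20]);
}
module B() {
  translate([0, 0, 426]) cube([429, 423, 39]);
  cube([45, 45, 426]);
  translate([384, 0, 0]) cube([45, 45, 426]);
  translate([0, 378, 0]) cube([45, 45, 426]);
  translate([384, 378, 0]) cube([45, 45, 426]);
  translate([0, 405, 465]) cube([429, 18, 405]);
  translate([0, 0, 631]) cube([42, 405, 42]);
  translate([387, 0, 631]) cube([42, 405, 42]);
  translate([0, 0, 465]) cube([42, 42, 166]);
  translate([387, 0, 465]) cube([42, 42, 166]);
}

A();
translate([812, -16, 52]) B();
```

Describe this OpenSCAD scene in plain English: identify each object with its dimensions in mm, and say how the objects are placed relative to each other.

A is an open bookshelf. Two side panels, each 24 mm thick, 391 mm deep and 922 mm tall, stand 812 mm apart (outside-to-outside). Between them sit 4 shelves, each 20 mm thick and 391 mm deep, spanning the full gap between the sides. The bottom shelf rests on the floor (its underside at z = 0) and the clear gap between one shelf's top and the next shelf's underside is 252 mm.

B is a chair. The seat is a 429×423×39 mm slab with its top at z = 465 mm, on four 45×45 mm corner legs (flush with the seat edges, standing on z = 0). A flat backrest 18 mm thick, 405 mm tall, spans the full seat width and rises from the seat top along its +y edge, rear face flush with the rear of the seat. Two armrests of 42×42 mm section run along each side from the seat's front edge to the front of the backrest, top faces 208 mm above the seat top and outer faces flush with the seat's x-edges; a 42×42 mm post under the front of each armrest stands on the seat at the front corner.

The chair is beside the bookshelf with their tops flush at z = 922.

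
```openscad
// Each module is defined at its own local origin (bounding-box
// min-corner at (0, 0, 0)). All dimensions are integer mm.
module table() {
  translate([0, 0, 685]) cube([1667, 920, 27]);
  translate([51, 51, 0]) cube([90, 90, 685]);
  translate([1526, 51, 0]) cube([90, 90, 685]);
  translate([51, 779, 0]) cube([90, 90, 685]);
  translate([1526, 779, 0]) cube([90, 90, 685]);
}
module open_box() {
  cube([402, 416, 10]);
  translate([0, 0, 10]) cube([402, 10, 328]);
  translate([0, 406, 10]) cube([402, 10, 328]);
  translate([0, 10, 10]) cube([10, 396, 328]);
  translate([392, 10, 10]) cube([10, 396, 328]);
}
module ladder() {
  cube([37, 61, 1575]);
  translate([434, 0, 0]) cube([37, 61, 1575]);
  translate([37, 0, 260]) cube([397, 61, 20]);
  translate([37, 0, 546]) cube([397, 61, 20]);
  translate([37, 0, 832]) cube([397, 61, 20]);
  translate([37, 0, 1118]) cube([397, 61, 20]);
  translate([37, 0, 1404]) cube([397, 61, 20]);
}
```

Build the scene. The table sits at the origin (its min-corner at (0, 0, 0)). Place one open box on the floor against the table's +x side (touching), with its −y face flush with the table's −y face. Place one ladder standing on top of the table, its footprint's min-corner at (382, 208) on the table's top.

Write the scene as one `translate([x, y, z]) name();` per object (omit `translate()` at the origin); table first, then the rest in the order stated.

table();
translate([1667, 0, 0]) open_box();
translate([382, 208, 712]) ladder();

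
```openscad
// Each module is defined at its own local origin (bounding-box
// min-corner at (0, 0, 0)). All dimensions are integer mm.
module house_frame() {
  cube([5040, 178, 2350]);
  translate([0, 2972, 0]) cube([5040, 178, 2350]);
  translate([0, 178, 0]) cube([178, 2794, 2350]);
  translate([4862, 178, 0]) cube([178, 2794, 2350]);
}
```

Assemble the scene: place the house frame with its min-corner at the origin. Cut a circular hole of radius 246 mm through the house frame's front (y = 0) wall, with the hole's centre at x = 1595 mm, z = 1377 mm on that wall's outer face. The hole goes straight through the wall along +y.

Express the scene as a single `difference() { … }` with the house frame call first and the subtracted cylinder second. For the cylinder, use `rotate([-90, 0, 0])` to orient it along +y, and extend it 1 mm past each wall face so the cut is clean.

difference() {
  house_frame();
  translate([1595, -1, 1377]) rotate([-90, 0, 0]) cylinder(h = 180, r = 246);
}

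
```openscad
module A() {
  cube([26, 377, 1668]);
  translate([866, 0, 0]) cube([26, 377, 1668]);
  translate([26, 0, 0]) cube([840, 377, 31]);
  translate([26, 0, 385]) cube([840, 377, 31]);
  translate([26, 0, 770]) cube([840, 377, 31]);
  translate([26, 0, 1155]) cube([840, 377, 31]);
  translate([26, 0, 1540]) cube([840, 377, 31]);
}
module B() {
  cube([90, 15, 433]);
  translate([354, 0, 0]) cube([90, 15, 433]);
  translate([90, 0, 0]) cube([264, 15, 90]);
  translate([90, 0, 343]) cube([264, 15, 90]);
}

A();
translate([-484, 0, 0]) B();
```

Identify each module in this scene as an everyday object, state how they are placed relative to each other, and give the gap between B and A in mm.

The picture frame's nearest face is 40 mm from the bookshelf's −x face.

A is a bookshelf. B is a picture frame. The picture frame is on the floor beside the bookshelf on its −x side. The gap between the picture frame and the bookshelf is 40 mm.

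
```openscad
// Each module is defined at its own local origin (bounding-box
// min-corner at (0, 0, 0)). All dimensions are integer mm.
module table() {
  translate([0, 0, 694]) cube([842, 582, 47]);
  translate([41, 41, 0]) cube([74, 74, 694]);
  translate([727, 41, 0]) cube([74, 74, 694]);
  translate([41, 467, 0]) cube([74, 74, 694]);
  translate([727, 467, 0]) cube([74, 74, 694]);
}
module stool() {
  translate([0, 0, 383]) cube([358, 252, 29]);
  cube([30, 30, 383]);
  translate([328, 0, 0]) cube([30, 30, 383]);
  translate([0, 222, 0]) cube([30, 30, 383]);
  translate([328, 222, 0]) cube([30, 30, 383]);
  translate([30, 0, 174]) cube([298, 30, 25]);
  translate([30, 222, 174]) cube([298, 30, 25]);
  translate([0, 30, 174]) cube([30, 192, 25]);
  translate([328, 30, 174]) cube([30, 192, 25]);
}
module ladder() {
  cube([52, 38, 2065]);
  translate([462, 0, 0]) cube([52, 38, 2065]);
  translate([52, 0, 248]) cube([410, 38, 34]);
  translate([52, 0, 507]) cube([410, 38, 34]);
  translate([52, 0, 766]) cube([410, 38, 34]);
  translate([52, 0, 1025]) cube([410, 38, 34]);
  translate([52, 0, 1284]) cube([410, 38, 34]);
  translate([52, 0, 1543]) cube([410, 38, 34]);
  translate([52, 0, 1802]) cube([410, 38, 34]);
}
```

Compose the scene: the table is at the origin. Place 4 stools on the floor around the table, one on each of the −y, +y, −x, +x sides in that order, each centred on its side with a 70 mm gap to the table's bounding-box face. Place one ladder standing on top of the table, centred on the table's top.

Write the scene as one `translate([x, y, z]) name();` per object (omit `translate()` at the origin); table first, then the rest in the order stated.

table();
translate([242, -322, 0]) stool();
translate([242, 652, 0]) stool();
translate([-428, 165, 0]) stool();
translate([912, 165, 0]) stool();
translate([164, 272, 741]) ladder();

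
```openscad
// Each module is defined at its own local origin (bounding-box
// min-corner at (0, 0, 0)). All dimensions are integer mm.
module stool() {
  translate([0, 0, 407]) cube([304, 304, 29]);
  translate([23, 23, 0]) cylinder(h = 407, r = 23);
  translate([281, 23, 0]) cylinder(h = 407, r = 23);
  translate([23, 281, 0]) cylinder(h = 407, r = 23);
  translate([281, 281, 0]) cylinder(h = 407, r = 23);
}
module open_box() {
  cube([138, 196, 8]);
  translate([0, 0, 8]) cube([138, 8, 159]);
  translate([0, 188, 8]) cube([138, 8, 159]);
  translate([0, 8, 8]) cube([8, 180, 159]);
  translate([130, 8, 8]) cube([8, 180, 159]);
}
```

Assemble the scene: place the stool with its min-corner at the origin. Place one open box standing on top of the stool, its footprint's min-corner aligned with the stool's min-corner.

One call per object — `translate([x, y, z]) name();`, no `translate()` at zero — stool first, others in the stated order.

stool();
translate([0, 0, 436]) open_box();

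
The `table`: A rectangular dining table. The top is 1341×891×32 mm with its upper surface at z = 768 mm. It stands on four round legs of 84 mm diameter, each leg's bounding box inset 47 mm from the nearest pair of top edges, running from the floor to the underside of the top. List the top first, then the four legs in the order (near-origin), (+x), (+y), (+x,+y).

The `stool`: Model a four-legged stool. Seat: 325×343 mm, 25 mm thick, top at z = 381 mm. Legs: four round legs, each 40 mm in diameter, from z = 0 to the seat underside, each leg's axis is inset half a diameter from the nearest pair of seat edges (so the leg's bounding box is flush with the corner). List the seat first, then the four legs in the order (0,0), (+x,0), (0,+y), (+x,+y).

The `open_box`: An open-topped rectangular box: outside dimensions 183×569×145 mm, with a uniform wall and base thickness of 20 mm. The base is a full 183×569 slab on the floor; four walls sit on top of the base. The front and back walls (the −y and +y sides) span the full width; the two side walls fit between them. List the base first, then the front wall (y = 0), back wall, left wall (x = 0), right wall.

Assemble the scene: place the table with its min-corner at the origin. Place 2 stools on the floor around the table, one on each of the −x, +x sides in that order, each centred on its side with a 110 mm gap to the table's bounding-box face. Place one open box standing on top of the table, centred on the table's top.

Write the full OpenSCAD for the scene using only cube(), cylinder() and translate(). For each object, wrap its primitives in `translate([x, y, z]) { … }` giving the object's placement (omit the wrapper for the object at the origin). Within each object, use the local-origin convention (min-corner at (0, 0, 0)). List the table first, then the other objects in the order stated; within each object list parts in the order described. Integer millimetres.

translate([0, 0, 736]) cube([1341, 891, 32]);
translate([89, 89, 0]) cylinder(h = 736, r = 42);
translate([1252, 89, 0]) cylinder(h = 736, r = 42);
translate([89, 802, 0]) cylinder(h = 736, r = 42);
translate([1252, 802, 0]) cylinder(h = 736, r = 42);
translate([-435, 274, 0]) {
  translate([0, 0, 356]) cube([325, 343, 25]);
  translate([20, 20, 0]) cylinder(h = 356, r = 20);
  translate([305, 20, 0]) cylinder(h = 356, r = 20);
  translate([20, 323, 0]) cylinder(h = 356, r = 20);
  translate([305, 323, 0]) cylinder(h = 356, r = 20);
}
translate([1451, 274, 0]) {
  translate([0, 0, 356]) cube([325, 343, 25]);
  translate([20, 20, 0]) cylinder(h = 356, r = 20);
  translate([305, 20, 0]) cylinder(h = 356, r = 20);
  translate([20, 323, 0]) cylinder(h = 356, r = 20);
  translate([305, 323, 0]) cylinder(h = 356, r = 20);
}
translate([579, 161, 768]) {
  cube([183, 569, 20]);
  translate([0, 0, 20]) cube([183, 20, 125]);
  translate([0, 549, 20]) cube([183, 20, 125]);
  translate([0, 20, 20]) cube([20, 529, 125]);
  translate([163, 20, 20]) cube([20, 529, 125]);
}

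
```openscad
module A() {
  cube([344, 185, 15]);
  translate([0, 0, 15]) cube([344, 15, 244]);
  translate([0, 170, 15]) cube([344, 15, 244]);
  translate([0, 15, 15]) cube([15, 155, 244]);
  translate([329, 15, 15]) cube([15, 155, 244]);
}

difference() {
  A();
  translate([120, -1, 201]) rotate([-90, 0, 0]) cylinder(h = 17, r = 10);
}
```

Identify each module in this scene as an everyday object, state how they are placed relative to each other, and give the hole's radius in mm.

The subtracted cylinder has r = 10 mm.

A is an open box. The open box has a circular hole through its front wall. The hole's radius is 10 mm.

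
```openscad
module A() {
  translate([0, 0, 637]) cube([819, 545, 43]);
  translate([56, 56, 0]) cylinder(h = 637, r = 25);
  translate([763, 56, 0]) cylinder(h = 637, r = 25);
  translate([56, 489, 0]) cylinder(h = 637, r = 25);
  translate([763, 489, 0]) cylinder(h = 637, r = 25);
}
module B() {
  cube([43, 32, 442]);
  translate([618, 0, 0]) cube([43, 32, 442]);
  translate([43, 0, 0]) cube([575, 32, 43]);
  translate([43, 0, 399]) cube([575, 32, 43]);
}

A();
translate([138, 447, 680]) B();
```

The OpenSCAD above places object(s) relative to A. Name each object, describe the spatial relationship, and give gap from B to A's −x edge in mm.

A is a table. B is a picture frame. The picture frame is on top of the table. The gap from the picture frame to the table's −x edge is 138 mm.

The picture frame's min-x is at 138; the table's min-x is 0; gap = 138 mm.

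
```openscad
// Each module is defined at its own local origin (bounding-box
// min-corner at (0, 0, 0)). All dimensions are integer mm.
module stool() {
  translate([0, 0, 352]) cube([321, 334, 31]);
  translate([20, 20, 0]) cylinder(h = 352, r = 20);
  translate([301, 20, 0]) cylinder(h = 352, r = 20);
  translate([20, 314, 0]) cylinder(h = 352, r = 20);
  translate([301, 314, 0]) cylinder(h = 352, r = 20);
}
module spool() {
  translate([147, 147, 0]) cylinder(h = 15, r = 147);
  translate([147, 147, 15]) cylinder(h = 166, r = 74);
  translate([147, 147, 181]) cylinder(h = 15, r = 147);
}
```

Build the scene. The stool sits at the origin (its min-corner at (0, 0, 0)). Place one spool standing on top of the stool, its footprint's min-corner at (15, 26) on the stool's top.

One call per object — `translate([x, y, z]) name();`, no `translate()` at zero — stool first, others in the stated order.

stool();
translate([15, 26, 383]) spool();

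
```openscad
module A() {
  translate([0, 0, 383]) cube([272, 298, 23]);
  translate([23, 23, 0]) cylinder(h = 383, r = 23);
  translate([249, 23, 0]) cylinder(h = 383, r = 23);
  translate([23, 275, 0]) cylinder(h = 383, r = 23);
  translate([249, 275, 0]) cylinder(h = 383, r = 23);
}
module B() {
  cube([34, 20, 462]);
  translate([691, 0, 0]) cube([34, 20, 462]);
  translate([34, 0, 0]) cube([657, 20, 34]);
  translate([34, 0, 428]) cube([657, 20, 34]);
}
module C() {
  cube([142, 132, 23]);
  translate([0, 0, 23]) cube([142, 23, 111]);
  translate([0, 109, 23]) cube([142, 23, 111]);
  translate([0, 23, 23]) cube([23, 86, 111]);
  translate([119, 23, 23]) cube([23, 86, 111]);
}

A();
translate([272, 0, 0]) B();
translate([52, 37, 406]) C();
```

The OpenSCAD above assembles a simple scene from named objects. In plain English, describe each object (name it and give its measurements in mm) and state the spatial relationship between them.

A is a simple wooden stool: a rectangular seat 272 mm (x) by 298 mm (y), 23 mm thick, top face at z = 406 mm, on four round legs, each 46 mm in diameter. The legs rest on z = 0, each leg's axis is inset half a diameter from the nearest pair of seat edges (so the leg's bounding box is flush with the corner).

B is a rectangular picture frame lying in the x–z plane (depth along y). The opening is 657 mm wide (x) by 394 mm tall (z), surrounded by a border 34 mm wide on all four sides. The frame is 20 mm deep and is made of two full-height vertical stiles with two horizontal rails fitted between them.

C is an open-topped rectangular box: outside dimensions 142×132×134 mm, with a uniform wall and base thickness of 23 mm. The base is a full 142×132 slab on the floor; four walls sit on top of the base. The front and back walls (the −y and +y sides) span the full width; the two side walls fit between them.

The picture frame is against the stool's +x side, with their −y faces flush. The open box is on top of the stool.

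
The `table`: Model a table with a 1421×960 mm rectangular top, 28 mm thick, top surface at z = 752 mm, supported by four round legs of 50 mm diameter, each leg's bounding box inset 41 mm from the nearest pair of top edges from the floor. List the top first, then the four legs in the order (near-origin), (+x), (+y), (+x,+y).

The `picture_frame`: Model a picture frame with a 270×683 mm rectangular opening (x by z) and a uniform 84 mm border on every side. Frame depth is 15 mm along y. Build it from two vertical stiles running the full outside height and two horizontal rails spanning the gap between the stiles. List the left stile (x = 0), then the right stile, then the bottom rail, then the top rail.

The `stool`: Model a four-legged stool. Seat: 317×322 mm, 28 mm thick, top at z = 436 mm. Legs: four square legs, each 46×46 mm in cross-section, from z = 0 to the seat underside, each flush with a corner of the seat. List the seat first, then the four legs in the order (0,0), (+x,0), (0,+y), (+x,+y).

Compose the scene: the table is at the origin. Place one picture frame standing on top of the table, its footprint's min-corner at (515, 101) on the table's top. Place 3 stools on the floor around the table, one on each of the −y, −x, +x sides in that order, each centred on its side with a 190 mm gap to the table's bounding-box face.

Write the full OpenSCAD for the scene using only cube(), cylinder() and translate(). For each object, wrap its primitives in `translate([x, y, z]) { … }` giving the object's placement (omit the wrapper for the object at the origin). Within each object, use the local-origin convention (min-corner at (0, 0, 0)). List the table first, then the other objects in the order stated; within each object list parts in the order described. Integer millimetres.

translate([0, 0, 724]) cube([1421, 960, 28]);
translate([66, 66, 0]) cylinder(h = 724, r = 25);
translate([1355, 66, 0]) cylinder(h = 724, r = 25);
translate([66, 894, 0]) cylinder(h = 724, r = 25);
translate([1355, 894, 0]) cylinder(h = 724, r = 25);
translate([515, 101, 752]) {
  cube([84, 15, 851]);
  translate([354, 0, 0]) cube([84, 15, 851]);
  translate([84, 0, 0]) cube([270, 15, 84]);
  translate([84, 0, 767]) cube([270, 15, 84]);
}
translate([552, -512, 0]) {
  translate([0, 0, 408]) cube([317, 322, 28]);
  cube([46, 46, 408]);
  translate([271, 0, 0]) cube([46, 46, 408]);
  translate([0, 276, 0]) cube([46, 46, 408]);
  translate([271, 276, 0]) cube([46, 46, 408]);
}
translate([-507, 319, 0]) {
  translate([0, 0, 408]) cube([317, 322, 28]);
  cube([46, 46, 408]);
  translate([271, 0, 0]) cube([46, 46, 408]);
  translate([0, 276, 0]) cube([46, 46, 408]);
  translate([271, 276, 0]) cube([46, 46, 408]);
}
translate([1611, 319, 0]) {
  translate([0, 0, 408]) cube([317, 322, 28]);
  cube([46, 46, 408]);
  translate([271, 0, 0]) cube([46, 46, 408]);
  translate([0, 276, 0]) cube([46, 46, 408]);
  translate([271, 276, 0]) cube([46, 46, 408]);
}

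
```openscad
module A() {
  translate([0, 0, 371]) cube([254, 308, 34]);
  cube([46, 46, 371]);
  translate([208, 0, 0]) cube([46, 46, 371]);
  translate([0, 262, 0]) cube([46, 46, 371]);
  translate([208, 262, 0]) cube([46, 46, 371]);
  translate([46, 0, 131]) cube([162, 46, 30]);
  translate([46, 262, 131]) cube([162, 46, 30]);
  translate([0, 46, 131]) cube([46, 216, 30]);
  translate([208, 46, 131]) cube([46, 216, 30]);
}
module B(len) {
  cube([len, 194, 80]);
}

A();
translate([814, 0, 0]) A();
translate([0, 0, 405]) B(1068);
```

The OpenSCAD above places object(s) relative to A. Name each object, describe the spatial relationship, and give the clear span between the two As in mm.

A is a stool. B is a beam. A beam spans the tops of two stools. The clear span between the two stools is 560 mm.

Second stool starts at x = 814; first ends at x = 254; clear span = 814 − 254 = 560 mm.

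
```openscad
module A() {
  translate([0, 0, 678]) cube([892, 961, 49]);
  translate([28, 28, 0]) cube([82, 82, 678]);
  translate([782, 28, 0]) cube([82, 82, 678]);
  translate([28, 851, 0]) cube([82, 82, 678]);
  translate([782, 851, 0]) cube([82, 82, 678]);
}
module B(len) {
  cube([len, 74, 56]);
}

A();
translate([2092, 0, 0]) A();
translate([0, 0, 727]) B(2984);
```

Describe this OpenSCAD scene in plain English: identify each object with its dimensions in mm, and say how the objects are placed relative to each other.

A is a table with a 892×961 mm rectangular top, 49 mm thick, top surface at z = 727 mm, supported by four 82×82 mm square legs, each inset 28 mm from the nearest pair of top edges, running from the floor.

B is a rectangular beam 2984 mm long (x), 74 mm deep (y), 56 mm thick (z).

The beam spans the tops of two tables placed 1200 mm apart, resting at z = 727 mm.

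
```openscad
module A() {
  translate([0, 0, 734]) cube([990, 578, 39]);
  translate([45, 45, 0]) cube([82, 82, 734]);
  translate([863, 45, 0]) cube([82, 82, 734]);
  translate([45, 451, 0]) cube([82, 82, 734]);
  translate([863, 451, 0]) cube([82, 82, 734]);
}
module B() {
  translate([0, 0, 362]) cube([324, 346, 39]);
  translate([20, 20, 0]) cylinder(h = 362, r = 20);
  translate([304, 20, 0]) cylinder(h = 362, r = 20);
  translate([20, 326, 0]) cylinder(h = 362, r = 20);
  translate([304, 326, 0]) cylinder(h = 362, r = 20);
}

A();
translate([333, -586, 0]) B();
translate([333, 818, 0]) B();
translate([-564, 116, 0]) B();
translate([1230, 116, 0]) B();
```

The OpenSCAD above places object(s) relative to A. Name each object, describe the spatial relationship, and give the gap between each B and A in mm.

Each stool's nearest face is 240 mm from the table's bounding box.

A is a table. B is a stool. Four stools sit around the table at the −y, +y, −x, +x sides. The gap between each stool and the table is 240 mm.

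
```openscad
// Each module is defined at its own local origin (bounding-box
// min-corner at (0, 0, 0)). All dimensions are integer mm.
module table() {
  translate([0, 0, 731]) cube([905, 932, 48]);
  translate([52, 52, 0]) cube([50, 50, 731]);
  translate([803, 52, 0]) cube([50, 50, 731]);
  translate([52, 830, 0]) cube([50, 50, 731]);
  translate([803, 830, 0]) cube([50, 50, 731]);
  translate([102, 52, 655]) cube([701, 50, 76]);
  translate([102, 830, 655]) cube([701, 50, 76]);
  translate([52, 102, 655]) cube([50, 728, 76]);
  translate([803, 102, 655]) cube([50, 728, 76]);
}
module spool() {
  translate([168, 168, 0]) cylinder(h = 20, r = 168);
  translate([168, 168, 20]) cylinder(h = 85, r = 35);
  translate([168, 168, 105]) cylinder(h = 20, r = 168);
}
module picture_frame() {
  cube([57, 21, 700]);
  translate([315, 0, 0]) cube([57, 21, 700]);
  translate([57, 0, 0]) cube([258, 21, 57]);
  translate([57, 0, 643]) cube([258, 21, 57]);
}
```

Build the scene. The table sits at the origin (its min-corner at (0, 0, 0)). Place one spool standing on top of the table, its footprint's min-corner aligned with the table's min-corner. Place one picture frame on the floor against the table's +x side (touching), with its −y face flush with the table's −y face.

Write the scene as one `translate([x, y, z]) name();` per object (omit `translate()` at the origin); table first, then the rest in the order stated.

table();
translate([0, 0, 779]) spool();
translate([905, 0, 0]) picture_frame();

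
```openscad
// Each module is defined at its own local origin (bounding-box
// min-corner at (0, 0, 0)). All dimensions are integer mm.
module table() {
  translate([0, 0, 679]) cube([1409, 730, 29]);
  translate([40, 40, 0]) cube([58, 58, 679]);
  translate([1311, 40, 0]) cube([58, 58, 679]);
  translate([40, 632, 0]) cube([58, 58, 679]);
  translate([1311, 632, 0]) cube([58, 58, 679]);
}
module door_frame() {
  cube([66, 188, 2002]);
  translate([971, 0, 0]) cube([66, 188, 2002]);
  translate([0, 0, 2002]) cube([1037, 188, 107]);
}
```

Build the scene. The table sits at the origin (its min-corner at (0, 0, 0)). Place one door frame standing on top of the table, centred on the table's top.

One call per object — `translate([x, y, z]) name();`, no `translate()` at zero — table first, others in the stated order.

table();
translate([186, 271, 708]) door_frame();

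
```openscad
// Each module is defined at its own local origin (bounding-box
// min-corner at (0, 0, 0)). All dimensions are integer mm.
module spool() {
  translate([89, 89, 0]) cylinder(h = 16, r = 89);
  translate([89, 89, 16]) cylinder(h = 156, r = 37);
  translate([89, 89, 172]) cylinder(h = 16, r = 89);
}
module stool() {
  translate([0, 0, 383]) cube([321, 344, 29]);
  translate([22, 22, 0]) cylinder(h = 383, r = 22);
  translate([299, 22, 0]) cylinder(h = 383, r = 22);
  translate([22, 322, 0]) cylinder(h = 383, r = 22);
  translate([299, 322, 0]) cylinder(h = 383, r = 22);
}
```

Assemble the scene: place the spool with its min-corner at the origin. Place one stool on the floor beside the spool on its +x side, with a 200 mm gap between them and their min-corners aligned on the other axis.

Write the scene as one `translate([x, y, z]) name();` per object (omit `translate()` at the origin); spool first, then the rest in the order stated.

spool();
translate([378, 0, 0]) stool();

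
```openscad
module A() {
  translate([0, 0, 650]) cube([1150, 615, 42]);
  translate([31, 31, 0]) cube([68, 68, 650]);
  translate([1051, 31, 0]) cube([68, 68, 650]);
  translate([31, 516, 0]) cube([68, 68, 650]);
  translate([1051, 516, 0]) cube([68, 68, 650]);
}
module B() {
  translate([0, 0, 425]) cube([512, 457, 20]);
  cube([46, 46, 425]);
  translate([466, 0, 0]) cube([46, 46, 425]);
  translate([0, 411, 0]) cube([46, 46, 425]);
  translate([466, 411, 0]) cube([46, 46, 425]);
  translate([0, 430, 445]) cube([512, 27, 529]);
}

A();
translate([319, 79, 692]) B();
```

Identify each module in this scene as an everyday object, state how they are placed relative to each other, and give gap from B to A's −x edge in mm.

The chair's min-x is at 319; the table's min-x is 0; gap = 319 mm.

A is a table. B is a chair. The chair is on top of the table, centred. The gap from the chair to the table's −x edge is 319 mm.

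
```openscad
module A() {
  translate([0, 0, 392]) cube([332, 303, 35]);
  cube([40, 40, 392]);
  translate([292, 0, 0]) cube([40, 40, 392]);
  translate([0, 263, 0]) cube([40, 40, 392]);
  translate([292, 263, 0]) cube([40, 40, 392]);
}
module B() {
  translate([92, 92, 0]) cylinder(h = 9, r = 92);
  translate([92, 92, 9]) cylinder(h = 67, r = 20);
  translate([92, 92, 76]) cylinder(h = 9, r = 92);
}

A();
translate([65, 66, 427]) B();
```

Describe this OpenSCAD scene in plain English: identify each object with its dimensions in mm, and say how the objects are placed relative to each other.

A is a simple wooden stool: a rectangular seat 332 mm (x) by 303 mm (y), 35 mm thick, top face at z = 427 mm, on four square legs, each 40×40 mm in cross-section. The legs rest on z = 0, each flush with a corner of the seat.

B is a spool: two coaxial disc flanges of radius 92 mm and thickness 9 mm, joined by a core cylinder of radius 20 mm and height 67 mm. The lower flange rests on z = 0 and the three cylinders share a vertical axis.

The spool is on top of the stool.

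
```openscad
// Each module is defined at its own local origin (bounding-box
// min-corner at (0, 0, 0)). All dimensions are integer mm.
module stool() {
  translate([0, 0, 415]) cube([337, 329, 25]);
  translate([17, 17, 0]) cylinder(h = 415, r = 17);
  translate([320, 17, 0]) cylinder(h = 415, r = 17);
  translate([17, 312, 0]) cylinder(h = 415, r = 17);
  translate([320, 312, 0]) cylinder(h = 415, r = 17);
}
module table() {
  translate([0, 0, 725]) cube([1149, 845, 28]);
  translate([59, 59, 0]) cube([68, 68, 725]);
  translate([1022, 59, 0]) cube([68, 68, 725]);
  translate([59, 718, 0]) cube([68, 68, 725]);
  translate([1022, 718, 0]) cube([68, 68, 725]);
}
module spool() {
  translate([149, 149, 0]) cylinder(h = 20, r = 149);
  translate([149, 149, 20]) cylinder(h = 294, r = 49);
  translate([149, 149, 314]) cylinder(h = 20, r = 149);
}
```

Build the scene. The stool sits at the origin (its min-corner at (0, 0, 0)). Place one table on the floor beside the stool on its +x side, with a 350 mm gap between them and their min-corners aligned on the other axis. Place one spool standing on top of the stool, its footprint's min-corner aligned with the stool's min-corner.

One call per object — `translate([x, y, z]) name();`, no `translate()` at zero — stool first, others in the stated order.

stool();
translate([687, 0, 0]) table();
translate([0, 0, 440]) spool();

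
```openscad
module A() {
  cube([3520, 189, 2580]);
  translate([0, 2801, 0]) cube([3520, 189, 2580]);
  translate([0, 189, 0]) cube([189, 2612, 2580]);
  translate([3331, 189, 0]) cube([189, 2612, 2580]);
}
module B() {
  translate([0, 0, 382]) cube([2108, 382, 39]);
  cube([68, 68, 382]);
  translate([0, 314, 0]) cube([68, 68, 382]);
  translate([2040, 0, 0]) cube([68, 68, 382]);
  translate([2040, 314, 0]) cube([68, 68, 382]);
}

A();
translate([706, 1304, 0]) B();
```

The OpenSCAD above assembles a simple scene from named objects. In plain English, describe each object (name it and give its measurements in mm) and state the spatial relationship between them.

A is a box-shaped house frame (walls only): outside footprint 3520×2990 mm, wall height 2580 mm, wall thickness 189 mm. The two y-facing walls run the full x-width; the two x-facing walls fit between the inner faces of the y-facing walls.

B is a long wooden bench with a 2108 mm (x) × 382 mm (y) seat, 39 mm thick, its top surface 421 mm above the floor. Four 68 mm square legs at the seat corners, flush with the edges, run from z = 0 to the seat underside.

The bench sits inside the house frame, centred.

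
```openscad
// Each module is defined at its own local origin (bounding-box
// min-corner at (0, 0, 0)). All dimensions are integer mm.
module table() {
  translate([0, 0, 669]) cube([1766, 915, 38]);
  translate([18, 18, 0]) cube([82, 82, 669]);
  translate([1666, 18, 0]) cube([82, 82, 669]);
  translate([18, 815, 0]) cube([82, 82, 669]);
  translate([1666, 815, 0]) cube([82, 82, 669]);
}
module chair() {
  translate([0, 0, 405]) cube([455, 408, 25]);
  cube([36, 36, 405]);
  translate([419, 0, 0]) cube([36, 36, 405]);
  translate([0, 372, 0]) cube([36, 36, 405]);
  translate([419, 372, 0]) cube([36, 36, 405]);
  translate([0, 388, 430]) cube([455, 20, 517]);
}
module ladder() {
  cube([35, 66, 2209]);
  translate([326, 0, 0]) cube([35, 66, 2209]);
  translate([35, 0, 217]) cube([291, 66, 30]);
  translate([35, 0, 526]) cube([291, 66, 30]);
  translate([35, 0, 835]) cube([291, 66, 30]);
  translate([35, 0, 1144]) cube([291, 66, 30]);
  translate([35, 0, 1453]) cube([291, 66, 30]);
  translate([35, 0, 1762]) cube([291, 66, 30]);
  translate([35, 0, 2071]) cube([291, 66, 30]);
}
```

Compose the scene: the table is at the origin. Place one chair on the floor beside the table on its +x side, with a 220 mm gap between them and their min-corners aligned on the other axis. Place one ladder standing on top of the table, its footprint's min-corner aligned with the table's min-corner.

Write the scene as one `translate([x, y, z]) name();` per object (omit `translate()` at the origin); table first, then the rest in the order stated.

table();
translate([1986, 0, 0]) chair();
translate([0, 0, 707]) ladder();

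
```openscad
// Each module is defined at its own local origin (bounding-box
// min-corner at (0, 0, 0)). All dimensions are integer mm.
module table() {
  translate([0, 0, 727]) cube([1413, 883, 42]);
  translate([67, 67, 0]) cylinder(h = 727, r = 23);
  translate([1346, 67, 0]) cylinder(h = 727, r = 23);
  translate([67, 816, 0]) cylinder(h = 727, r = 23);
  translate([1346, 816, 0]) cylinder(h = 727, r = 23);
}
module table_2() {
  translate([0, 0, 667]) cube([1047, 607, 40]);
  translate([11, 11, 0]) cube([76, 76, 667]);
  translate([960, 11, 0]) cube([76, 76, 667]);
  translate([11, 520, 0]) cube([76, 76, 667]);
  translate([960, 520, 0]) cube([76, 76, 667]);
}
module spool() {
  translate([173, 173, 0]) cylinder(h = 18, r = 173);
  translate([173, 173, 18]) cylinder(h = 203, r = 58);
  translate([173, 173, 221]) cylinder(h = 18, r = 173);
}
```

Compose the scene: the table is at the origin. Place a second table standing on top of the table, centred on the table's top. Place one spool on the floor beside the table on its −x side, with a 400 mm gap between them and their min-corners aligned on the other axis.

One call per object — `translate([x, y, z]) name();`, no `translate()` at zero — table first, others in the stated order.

table();
translate([183, 138, 769]) table_2();
translate([-746, 0, 0]) spool();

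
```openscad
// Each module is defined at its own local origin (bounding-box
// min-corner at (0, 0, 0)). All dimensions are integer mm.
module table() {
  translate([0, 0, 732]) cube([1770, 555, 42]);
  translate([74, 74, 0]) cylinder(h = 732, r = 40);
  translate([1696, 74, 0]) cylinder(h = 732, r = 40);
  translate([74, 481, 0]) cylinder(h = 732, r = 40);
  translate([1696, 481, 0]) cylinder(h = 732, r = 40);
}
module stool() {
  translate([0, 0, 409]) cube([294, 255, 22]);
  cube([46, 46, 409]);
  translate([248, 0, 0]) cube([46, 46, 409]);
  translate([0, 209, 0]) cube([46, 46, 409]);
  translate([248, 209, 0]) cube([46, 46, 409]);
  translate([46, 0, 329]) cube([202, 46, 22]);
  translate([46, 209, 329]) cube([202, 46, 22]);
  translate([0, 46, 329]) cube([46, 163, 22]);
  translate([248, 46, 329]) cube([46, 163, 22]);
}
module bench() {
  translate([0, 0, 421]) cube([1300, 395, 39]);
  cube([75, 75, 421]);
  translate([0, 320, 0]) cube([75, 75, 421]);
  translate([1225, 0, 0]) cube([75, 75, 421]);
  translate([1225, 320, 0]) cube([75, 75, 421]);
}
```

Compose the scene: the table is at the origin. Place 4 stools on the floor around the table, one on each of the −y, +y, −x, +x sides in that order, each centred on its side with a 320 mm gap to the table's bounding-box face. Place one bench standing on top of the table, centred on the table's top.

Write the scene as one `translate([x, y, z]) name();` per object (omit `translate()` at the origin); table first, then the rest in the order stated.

table();
translate([738, -575, 0]) stool();
translate([738, 875, 0]) stool();
translate([-614, 150, 0]) stool();
translate([2090, 150, 0]) stool();
translate([235, 80, 774]) bench();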